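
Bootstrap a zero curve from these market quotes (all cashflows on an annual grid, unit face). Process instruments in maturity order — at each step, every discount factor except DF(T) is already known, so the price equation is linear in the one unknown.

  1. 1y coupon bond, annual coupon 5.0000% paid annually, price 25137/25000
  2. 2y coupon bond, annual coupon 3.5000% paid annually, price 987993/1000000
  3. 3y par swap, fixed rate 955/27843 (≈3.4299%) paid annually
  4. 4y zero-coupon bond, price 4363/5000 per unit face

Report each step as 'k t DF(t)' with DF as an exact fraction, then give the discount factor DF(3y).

step 1 [1y] bond c/1=1/20: DF=(25137/25000 − 1/20·(0))/(1+1/20) = 1197/1250 ≈ 0.957600
step 2 [2y] bond c/1=7/200: DF=(987993/1000000 − 7/200·(0.957600))/(1+7/200) = 4611/5000 ≈ 0.922200
step 3 [3y] swap r/1=955/27843: DF=(1 − 955/27843·(0.957600+0.922200))/(1+955/27843) = 1809/2000 ≈ 0.904500
step 4 [4y] zero: DF = P = 4363/5000 ≈ 0.872600

1 1 1197/1250
2 2 4611/5000
3 3 1809/2000
4 4 4363/5000
DF(3y) = 1809/2000 ≈ 0.904500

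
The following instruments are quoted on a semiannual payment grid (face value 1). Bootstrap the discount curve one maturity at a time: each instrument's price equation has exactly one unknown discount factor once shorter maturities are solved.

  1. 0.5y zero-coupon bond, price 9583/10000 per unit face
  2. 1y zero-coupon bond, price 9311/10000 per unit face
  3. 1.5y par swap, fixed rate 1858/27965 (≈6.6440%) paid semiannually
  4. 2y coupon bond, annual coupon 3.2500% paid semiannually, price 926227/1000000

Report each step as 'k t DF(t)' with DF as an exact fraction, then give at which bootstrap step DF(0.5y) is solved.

1 1/2 9583/10000
2 1 9311/10000
3 3/2 9071/10000
4 2 8667/10000
DF(0.5y) is solved at step 1

step 1 [0.5y] zero: DF = P = 9583/10000 ≈ 0.958300
step 2 [1y] zero: DF = P = 9311/10000 ≈ 0.931100
step 3 [1.5y] swap r/2=929/27965: DF=(1 − 929/27965·(0.958300+0.931100))/(1+929/27965) = 9071/10000 ≈ 0.907100
step 4 [2y] bond c/2=13/800: DF=(926227/1000000 − 13/800·(0.958300+0.931100+0.907100))/(1+13/800) = 8667/10000 ≈ 0.866700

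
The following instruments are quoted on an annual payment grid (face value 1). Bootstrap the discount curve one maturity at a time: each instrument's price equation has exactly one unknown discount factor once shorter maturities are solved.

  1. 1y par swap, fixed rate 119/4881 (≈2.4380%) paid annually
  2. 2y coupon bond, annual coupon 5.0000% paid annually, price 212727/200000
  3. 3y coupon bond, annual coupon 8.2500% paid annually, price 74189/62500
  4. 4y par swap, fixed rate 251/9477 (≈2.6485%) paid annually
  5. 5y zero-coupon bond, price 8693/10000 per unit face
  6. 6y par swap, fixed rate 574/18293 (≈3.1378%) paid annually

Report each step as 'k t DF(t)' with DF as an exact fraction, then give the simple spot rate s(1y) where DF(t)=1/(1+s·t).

1 1 4881/5000
2 2 1933/2000
3 3 1897/2000
4 4 2249/2500
5 5 8693/10000
6 6 4139/5000
s(1y) = (1/(4881/5000) − 1)/(1) = 119/4881 ≈ 2.4380%

step 1 [1y] swap r/1=119/4881: DF=(1 − 119/4881·(0))/(1+119/4881) = 4881/5000 ≈ 0.976200
step 2 [2y] bond c/1=1/20: DF=(212727/200000 − 1/20·(0.976200))/(1+1/20) = 1933/2000 ≈ 0.966500
step 3 [3y] bond c/1=33/400: DF=(74189/62500 − 33/400·(0.976200+0.966500))/(1+33/400) = 1897/2000 ≈ 0.948500
step 4 [4y] swap r/1=251/9477: DF=(1 − 251/9477·(0.976200+0.966500+0.948500))/(1+251/9477) = 2249/2500 ≈ 0.899600
step 5 [5y] zero: DF = P = 8693/10000 ≈ 0.869300
step 6 [6y] swap r/1=574/18293: DF=(1 − 574/18293·(0.976200+0.966500+0.948500+0.899600+0.869300))/(1+574/18293) = 4139/5000 ≈ 0.827800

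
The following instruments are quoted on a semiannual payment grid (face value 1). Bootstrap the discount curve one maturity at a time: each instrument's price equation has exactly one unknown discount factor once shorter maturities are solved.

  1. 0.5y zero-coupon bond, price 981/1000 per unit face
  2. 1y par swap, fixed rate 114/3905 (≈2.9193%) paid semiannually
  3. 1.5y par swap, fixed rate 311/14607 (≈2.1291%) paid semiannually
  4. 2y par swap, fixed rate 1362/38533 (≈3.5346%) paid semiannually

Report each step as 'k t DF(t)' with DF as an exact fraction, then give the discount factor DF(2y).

step 1 [0.5y] zero: DF = P = 981/1000 ≈ 0.981000
step 2 [1y] swap r/2=57/3905: DF=(1 − 57/3905·(0.981000))/(1+57/3905) = 1943/2000 ≈ 0.971500
step 3 [1.5y] swap r/2=311/29214: DF=(1 − 311/29214·(0.981000+0.971500))/(1+311/29214) = 9689/10000 ≈ 0.968900
step 4 [2y] swap r/2=681/38533: DF=(1 − 681/38533·(0.981000+0.971500+0.968900))/(1+681/38533) = 9319/10000 ≈ 0.931900

1 1/2 981/1000
2 1 1943/2000
3 3/2 9689/10000
4 2 9319/10000
DF(2y) = 9319/10000 ≈ 0.931900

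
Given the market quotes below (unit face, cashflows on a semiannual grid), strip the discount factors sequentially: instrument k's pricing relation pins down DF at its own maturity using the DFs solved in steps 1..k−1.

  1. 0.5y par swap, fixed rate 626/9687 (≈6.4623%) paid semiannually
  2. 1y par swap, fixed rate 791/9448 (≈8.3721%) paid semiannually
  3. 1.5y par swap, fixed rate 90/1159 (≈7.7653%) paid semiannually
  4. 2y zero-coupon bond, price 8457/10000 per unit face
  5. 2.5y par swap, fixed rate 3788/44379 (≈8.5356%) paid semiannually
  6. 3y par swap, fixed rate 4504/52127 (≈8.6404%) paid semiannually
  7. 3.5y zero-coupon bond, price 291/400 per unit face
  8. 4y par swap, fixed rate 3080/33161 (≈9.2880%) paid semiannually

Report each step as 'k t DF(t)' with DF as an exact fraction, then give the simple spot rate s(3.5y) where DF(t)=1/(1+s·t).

step 1 [0.5y] swap r/2=313/9687: DF=(1 − 313/9687·(0))/(1+313/9687) = 9687/10000 ≈ 0.968700
step 2 [1y] swap r/2=791/18896: DF=(1 − 791/18896·(0.968700))/(1+791/18896) = 9209/10000 ≈ 0.920900
step 3 [1.5y] swap r/2=45/1159: DF=(1 − 45/1159·(0.968700+0.920900))/(1+45/1159) = 223/250 ≈ 0.892000
step 4 [2y] zero: DF = P = 8457/10000 ≈ 0.845700
step 5 [2.5y] swap r/2=1894/44379: DF=(1 − 1894/44379·(0.968700+0.920900+0.892000+0.845700))/(1+1894/44379) = 4053/5000 ≈ 0.810600
step 6 [3y] swap r/2=2252/52127: DF=(1 − 2252/52127·(0.968700+0.920900+0.892000+0.845700+0.810600))/(1+2252/52127) = 1937/2500 ≈ 0.774800
step 7 [3.5y] zero: DF = P = 291/400 ≈ 0.727500
step 8 [4y] swap r/2=1540/33161: DF=(1 − 1540/33161·(0.968700+0.920900+0.892000+0.845700+0.810600+0.774800+0.727500))/(1+1540/33161) = 173/250 ≈ 0.692000

1 1/2 9687/10000
2 1 9209/10000
3 3/2 223/250
4 2 8457/10000
5 5/2 4053/5000
6 3 1937/2500
7 7/2 291/400
8 4 173/250
s(3.5y) = (1/(291/400) − 1)/(7/2) = 218/2037 ≈ 10.7020%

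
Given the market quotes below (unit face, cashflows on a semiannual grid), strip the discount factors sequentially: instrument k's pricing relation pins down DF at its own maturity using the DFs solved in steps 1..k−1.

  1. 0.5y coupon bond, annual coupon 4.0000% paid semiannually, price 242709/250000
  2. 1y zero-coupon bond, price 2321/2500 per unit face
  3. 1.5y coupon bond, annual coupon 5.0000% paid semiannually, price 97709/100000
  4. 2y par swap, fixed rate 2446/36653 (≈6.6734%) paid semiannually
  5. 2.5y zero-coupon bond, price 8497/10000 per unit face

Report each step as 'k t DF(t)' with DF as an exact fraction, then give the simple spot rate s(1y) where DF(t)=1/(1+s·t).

step 1 [0.5y] bond c/2=1/50: DF=(242709/250000 − 1/50·(0))/(1+1/50) = 4759/5000 ≈ 0.951800
step 2 [1y] zero: DF = P = 2321/2500 ≈ 0.928400
step 3 [1.5y] bond c/2=1/40: DF=(97709/100000 − 1/40·(0.951800+0.928400))/(1+1/40) = 4537/5000 ≈ 0.907400
step 4 [2y] swap r/2=1223/36653: DF=(1 − 1223/36653·(0.951800+0.928400+0.907400))/(1+1223/36653) = 8777/10000 ≈ 0.877700
step 5 [2.5y] zero: DF = P = 8497/10000 ≈ 0.849700

1 1/2 4759/5000
2 1 2321/2500
3 3/2 4537/5000
4 2 8777/10000
5 5/2 8497/10000
s(1y) = (1/(2321/2500) − 1)/(1) = 179/2321 ≈ 7.7122%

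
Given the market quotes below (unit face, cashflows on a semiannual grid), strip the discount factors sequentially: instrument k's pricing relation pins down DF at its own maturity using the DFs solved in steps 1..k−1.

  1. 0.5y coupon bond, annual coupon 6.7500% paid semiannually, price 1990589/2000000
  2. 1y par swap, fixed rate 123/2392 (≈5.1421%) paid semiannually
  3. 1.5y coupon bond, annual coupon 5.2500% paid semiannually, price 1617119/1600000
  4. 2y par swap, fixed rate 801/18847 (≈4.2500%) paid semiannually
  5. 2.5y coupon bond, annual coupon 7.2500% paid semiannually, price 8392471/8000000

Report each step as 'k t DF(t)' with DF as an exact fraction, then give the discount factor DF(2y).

1 1/2 2407/2500
2 1 2377/2500
3 3/2 9359/10000
4 2 9199/10000
5 5/2 1761/2000
DF(2y) = 9199/10000 ≈ 0.919900

step 1 [0.5y] bond c/2=27/800: DF=(1990589/2000000 − 27/800·(0))/(1+27/800) = 2407/2500 ≈ 0.962800
step 2 [1y] swap r/2=123/4784: DF=(1 − 123/4784·(0.962800))/(1+123/4784) = 2377/2500 ≈ 0.950800
step 3 [1.5y] bond c/2=21/800: DF=(1617119/1600000 − 21/800·(0.962800+0.950800))/(1+21/800) = 9359/10000 ≈ 0.935900
step 4 [2y] swap r/2=801/37694: DF=(1 − 801/37694·(0.962800+0.950800+0.935900))/(1+801/37694) = 9199/10000 ≈ 0.919900
step 5 [2.5y] bond c/2=29/800: DF=(8392471/8000000 − 29/800·(0.962800+0.950800+0.935900+0.919900))/(1+29/800) = 1761/2000 ≈ 0.880500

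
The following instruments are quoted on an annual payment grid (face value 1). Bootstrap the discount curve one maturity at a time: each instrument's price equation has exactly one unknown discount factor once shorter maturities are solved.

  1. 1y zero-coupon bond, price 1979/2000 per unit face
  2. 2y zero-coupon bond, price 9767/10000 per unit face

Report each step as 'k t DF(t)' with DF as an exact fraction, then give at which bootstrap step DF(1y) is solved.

1 1 1979/2000
2 2 9767/10000
DF(1y) is solved at step 1

step 1 [1y] zero: DF = P = 1979/2000 ≈ 0.989500
step 2 [2y] zero: DF = P = 9767/10000 ≈ 0.976700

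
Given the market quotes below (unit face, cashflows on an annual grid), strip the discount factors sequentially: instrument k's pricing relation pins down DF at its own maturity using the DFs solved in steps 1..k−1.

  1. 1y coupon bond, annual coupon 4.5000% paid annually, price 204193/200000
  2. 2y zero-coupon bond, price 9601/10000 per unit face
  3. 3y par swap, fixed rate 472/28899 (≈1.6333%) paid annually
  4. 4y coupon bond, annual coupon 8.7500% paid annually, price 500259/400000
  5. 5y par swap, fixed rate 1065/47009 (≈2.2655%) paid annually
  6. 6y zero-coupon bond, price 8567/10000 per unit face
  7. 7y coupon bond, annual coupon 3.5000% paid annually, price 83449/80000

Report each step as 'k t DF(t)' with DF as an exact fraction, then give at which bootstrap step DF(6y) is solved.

step 1 [1y] bond c/1=9/200: DF=(204193/200000 − 9/200·(0))/(1+9/200) = 977/1000 ≈ 0.977000
step 2 [2y] zero: DF = P = 9601/10000 ≈ 0.960100
step 3 [3y] swap r/1=472/28899: DF=(1 − 472/28899·(0.977000+0.960100))/(1+472/28899) = 1191/1250 ≈ 0.952800
step 4 [4y] bond c/1=7/80: DF=(500259/400000 − 7/80·(0.977000+0.960100+0.952800))/(1+7/80) = 367/400 ≈ 0.917500
step 5 [5y] swap r/1=1065/47009: DF=(1 − 1065/47009·(0.977000+0.960100+0.952800+0.917500))/(1+1065/47009) = 1787/2000 ≈ 0.893500
step 6 [6y] zero: DF = P = 8567/10000 ≈ 0.856700
step 7 [7y] bond c/1=7/200: DF=(83449/80000 − 7/200·(0.977000+0.960100+0.952800+0.917500+0.893500+0.856700))/(1+7/200) = 8199/10000 ≈ 0.819900

1 1 977/1000
2 2 9601/10000
3 3 1191/1250
4 4 367/400
5 5 1787/2000
6 6 8567/10000
7 7 8199/10000
DF(6y) is solved at step 6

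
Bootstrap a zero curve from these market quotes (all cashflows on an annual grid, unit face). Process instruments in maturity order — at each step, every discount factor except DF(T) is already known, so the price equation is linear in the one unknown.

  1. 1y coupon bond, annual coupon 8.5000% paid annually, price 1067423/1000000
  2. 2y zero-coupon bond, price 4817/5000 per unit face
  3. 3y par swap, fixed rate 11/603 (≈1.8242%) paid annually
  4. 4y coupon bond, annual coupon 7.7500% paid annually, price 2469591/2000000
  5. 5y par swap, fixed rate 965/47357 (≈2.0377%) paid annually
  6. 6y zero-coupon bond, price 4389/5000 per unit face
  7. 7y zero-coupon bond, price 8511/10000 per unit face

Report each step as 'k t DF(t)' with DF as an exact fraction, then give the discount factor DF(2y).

1 1 4919/5000
2 2 4817/5000
3 3 592/625
4 4 4689/5000
5 5 1807/2000
6 6 4389/5000
7 7 8511/10000
DF(2y) = 4817/5000 ≈ 0.963400

step 1 [1y] bond c/1=17/200: DF=(1067423/1000000 − 17/200·(0))/(1+17/200) = 4919/5000 ≈ 0.983800
step 2 [2y] zero: DF = P = 4817/5000 ≈ 0.963400
step 3 [3y] swap r/1=11/603: DF=(1 − 11/603·(0.983800+0.963400))/(1+11/603) = 592/625 ≈ 0.947200
step 4 [4y] bond c/1=31/400: DF=(2469591/2000000 − 31/400·(0.983800+0.963400+0.947200))/(1+31/400) = 4689/5000 ≈ 0.937800
step 5 [5y] swap r/1=965/47357: DF=(1 − 965/47357·(0.983800+0.963400+0.947200+0.937800))/(1+965/47357) = 1807/2000 ≈ 0.903500
step 6 [6y] zero: DF = P = 4389/5000 ≈ 0.877800
step 7 [7y] zero: DF = P = 8511/10000 ≈ 0.851100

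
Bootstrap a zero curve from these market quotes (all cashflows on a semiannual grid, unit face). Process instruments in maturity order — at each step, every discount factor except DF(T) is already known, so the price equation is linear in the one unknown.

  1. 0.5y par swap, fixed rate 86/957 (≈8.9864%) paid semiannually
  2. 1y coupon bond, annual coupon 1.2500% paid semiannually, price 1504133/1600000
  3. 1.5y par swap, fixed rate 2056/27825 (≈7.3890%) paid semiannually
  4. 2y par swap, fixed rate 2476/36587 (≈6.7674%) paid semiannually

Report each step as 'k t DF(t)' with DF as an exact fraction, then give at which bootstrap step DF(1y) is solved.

1 1/2 957/1000
2 1 9283/10000
3 3/2 2243/2500
4 2 4381/5000
DF(1y) is solved at step 2

step 1 [0.5y] swap r/2=43/957: DF=(1 − 43/957·(0))/(1+43/957) = 957/1000 ≈ 0.957000
step 2 [1y] bond c/2=1/160: DF=(1504133/1600000 − 1/160·(0.957000))/(1+1/160) = 9283/10000 ≈ 0.928300
step 3 [1.5y] swap r/2=1028/27825: DF=(1 − 1028/27825·(0.957000+0.928300))/(1+1028/27825) = 2243/2500 ≈ 0.897200
step 4 [2y] swap r/2=1238/36587: DF=(1 − 1238/36587·(0.957000+0.928300+0.897200))/(1+1238/36587) = 4381/5000 ≈ 0.876200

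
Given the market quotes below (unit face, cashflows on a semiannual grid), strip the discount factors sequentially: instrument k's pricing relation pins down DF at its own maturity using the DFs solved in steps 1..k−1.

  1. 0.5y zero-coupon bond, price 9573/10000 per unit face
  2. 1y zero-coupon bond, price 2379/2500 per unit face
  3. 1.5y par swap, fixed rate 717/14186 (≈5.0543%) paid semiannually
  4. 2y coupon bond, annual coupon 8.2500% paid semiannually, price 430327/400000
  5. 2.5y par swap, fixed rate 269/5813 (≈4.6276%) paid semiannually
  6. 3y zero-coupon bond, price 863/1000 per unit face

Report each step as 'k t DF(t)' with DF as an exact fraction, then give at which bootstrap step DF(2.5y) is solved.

step 1 [0.5y] zero: DF = P = 9573/10000 ≈ 0.957300
step 2 [1y] zero: DF = P = 2379/2500 ≈ 0.951600
step 3 [1.5y] swap r/2=717/28372: DF=(1 − 717/28372·(0.957300+0.951600))/(1+717/28372) = 9283/10000 ≈ 0.928300
step 4 [2y] bond c/2=33/800: DF=(430327/400000 − 33/800·(0.957300+0.951600+0.928300))/(1+33/800) = 1151/1250 ≈ 0.920800
step 5 [2.5y] swap r/2=269/11626: DF=(1 − 269/11626·(0.957300+0.951600+0.928300+0.920800))/(1+269/11626) = 2231/2500 ≈ 0.892400
step 6 [3y] zero: DF = P = 863/1000 ≈ 0.863000

1 1/2 9573/10000
2 1 2379/2500
3 3/2 9283/10000
4 2 1151/1250
5 5/2 2231/2500
6 3 863/1000
DF(2.5y) is solved at step 5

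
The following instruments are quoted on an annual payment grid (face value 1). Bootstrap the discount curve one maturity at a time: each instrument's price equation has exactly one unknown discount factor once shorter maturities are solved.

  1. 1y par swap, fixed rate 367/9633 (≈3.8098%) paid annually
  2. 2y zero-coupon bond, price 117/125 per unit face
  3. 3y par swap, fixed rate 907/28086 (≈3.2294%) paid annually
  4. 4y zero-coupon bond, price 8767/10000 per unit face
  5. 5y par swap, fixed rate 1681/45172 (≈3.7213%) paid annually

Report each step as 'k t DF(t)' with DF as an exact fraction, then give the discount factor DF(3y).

1 1 9633/10000
2 2 117/125
3 3 9093/10000
4 4 8767/10000
5 5 8319/10000
DF(3y) = 9093/10000 ≈ 0.909300

step 1 [1y] swap r/1=367/9633: DF=(1 − 367/9633·(0))/(1+367/9633) = 9633/10000 ≈ 0.963300
step 2 [2y] zero: DF = P = 117/125 ≈ 0.936000
step 3 [3y] swap r/1=907/28086: DF=(1 − 907/28086·(0.963300+0.936000))/(1+907/28086) = 9093/10000 ≈ 0.909300
step 4 [4y] zero: DF = P = 8767/10000 ≈ 0.876700
step 5 [5y] swap r/1=1681/45172: DF=(1 − 1681/45172·(0.963300+0.936000+0.909300+0.876700))/(1+1681/45172) = 8319/10000 ≈ 0.831900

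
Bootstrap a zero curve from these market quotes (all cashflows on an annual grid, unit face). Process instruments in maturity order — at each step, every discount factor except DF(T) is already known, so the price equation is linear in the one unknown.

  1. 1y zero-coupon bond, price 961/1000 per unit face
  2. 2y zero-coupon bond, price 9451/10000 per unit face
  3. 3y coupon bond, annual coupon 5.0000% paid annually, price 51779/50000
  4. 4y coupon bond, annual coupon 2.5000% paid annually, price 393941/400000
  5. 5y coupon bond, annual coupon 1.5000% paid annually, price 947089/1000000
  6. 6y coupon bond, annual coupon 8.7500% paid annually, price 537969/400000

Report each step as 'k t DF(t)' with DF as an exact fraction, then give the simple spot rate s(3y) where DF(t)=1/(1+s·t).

step 1 [1y] zero: DF = P = 961/1000 ≈ 0.961000
step 2 [2y] zero: DF = P = 9451/10000 ≈ 0.945100
step 3 [3y] bond c/1=1/20: DF=(51779/50000 − 1/20·(0.961000+0.945100))/(1+1/20) = 1791/2000 ≈ 0.895500
step 4 [4y] bond c/1=1/40: DF=(393941/400000 − 1/40·(0.961000+0.945100+0.895500))/(1+1/40) = 357/400 ≈ 0.892500
step 5 [5y] bond c/1=3/200: DF=(947089/1000000 − 3/200·(0.961000+0.945100+0.895500+0.892500))/(1+3/200) = 1757/2000 ≈ 0.878500
step 6 [6y] bond c/1=7/80: DF=(537969/400000 − 7/80·(0.961000+0.945100+0.895500+0.892500+0.878500))/(1+7/80) = 543/625 ≈ 0.868800

1 1 961/1000
2 2 9451/10000
3 3 1791/2000
4 4 357/400
5 5 1757/2000
6 6 543/625
s(3y) = (1/(1791/2000) − 1)/(3) = 209/5373 ≈ 3.8898%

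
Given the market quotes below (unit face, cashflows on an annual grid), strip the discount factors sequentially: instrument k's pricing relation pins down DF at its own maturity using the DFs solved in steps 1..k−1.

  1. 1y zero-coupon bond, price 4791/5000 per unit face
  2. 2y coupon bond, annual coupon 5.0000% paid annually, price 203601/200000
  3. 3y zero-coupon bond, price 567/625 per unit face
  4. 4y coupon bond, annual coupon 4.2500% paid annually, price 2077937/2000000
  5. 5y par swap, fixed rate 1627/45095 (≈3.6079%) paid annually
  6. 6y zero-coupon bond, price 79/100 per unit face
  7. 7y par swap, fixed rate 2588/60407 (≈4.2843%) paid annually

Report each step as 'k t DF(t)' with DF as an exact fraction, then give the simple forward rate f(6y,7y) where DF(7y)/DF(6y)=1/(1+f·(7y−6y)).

step 1 [1y] zero: DF = P = 4791/5000 ≈ 0.958200
step 2 [2y] bond c/1=1/20: DF=(203601/200000 − 1/20·(0.958200))/(1+1/20) = 9239/10000 ≈ 0.923900
step 3 [3y] zero: DF = P = 567/625 ≈ 0.907200
step 4 [4y] bond c/1=17/400: DF=(2077937/2000000 − 17/400·(0.958200+0.923900+0.907200))/(1+17/400) = 8829/10000 ≈ 0.882900
step 5 [5y] swap r/1=1627/45095: DF=(1 − 1627/45095·(0.958200+0.923900+0.907200+0.882900))/(1+1627/45095) = 8373/10000 ≈ 0.837300
step 6 [6y] zero: DF = P = 79/100 ≈ 0.790000
step 7 [7y] swap r/1=2588/60407: DF=(1 − 2588/60407·(0.958200+0.923900+0.907200+0.882900+0.837300+0.790000))/(1+2588/60407) = 1853/2500 ≈ 0.741200

1 1 4791/5000
2 2 9239/10000
3 3 567/625
4 4 8829/10000
5 5 8373/10000
6 6 79/100
7 7 1853/2500
f(6y,7y) = ((79/100)/(1853/2500) − 1)/(1) = 122/1853 ≈ 6.5839%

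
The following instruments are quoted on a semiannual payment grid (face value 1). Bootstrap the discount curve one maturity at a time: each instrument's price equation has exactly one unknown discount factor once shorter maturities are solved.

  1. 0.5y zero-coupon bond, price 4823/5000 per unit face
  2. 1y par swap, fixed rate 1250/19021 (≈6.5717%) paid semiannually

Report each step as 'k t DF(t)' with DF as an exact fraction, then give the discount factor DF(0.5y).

step 1 [0.5y] zero: DF = P = 4823/5000 ≈ 0.964600
step 2 [1y] swap r/2=625/19021: DF=(1 − 625/19021·(0.964600))/(1+625/19021) = 15/16 ≈ 0.937500

1 1/2 4823/5000
2 1 15/16
DF(0.5y) = 4823/5000 ≈ 0.964600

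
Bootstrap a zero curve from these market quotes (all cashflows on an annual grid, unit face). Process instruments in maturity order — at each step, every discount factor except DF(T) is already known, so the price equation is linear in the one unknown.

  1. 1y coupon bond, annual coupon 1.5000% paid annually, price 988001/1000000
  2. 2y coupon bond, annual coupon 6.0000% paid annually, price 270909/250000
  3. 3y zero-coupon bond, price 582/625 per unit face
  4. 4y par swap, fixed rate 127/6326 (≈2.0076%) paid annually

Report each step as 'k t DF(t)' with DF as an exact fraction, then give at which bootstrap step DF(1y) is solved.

1 1 4867/5000
2 2 1209/1250
3 3 582/625
4 4 4619/5000
DF(1y) is solved at step 1

step 1 [1y] bond c/1=3/200: DF=(988001/1000000 − 3/200·(0))/(1+3/200) = 4867/5000 ≈ 0.973400
step 2 [2y] bond c/1=3/50: DF=(270909/250000 − 3/50·(0.973400))/(1+3/50) = 1209/1250 ≈ 0.967200
step 3 [3y] zero: DF = P = 582/625 ≈ 0.931200
step 4 [4y] swap r/1=127/6326: DF=(1 − 127/6326·(0.973400+0.967200+0.931200))/(1+127/6326) = 4619/5000 ≈ 0.923800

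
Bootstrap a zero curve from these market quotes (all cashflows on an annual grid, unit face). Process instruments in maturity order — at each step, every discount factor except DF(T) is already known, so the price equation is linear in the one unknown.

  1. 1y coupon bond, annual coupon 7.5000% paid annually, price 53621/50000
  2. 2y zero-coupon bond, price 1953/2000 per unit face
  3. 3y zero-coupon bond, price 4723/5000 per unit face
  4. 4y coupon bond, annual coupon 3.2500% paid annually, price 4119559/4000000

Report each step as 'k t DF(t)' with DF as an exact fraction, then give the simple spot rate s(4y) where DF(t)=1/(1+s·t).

1 1 1247/1250
2 2 1953/2000
3 3 4723/5000
4 4 566/625
s(4y) = (1/(566/625) − 1)/(4) = 59/2264 ≈ 2.6060%

step 1 [1y] bond c/1=3/40: DF=(53621/50000 − 3/40·(0))/(1+3/40) = 1247/1250 ≈ 0.997600
step 2 [2y] zero: DF = P = 1953/2000 ≈ 0.976500
step 3 [3y] zero: DF = P = 4723/5000 ≈ 0.944600
step 4 [4y] bond c/1=13/400: DF=(4119559/4000000 − 13/400·(0.997600+0.976500+0.944600))/(1+13/400) = 566/625 ≈ 0.905600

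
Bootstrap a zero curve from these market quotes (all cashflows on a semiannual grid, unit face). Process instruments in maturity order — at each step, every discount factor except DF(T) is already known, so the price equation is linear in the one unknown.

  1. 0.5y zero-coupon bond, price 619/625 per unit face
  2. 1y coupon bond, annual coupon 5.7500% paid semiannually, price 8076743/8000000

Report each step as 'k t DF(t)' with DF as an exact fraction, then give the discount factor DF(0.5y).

1 1/2 619/625
2 1 9537/10000
DF(0.5y) = 619/625 ≈ 0.990400

step 1 [0.5y] zero: DF = P = 619/625 ≈ 0.990400
step 2 [1y] bond c/2=23/800: DF=(8076743/8000000 − 23/800·(0.990400))/(1+23/800) = 9537/10000 ≈ 0.953700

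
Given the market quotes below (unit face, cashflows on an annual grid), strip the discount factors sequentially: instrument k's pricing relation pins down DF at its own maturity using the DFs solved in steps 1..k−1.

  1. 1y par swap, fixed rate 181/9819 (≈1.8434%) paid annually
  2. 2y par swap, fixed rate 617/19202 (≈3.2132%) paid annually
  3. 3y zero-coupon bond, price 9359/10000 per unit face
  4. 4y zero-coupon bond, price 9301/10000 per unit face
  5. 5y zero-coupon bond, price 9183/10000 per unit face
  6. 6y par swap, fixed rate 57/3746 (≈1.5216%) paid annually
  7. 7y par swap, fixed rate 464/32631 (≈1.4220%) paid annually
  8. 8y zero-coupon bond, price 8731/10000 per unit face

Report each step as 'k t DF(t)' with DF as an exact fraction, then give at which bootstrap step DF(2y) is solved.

step 1 [1y] swap r/1=181/9819: DF=(1 − 181/9819·(0))/(1+181/9819) = 9819/10000 ≈ 0.981900
step 2 [2y] swap r/1=617/19202: DF=(1 − 617/19202·(0.981900))/(1+617/19202) = 9383/10000 ≈ 0.938300
step 3 [3y] zero: DF = P = 9359/10000 ≈ 0.935900
step 4 [4y] zero: DF = P = 9301/10000 ≈ 0.930100
step 5 [5y] zero: DF = P = 9183/10000 ≈ 0.918300
step 6 [6y] swap r/1=57/3746: DF=(1 − 57/3746·(0.981900+0.938300+0.935900+0.930100+0.918300))/(1+57/3746) = 1829/2000 ≈ 0.914500
step 7 [7y] swap r/1=464/32631: DF=(1 − 464/32631·(0.981900+0.938300+0.935900+0.930100+0.918300+0.914500))/(1+464/32631) = 567/625 ≈ 0.907200
step 8 [8y] zero: DF = P = 8731/10000 ≈ 0.873100

1 1 9819/10000
2 2 9383/10000
3 3 9359/10000
4 4 9301/10000
5 5 9183/10000
6 6 1829/2000
7 7 567/625
8 8 8731/10000
DF(2y) is solved at step 2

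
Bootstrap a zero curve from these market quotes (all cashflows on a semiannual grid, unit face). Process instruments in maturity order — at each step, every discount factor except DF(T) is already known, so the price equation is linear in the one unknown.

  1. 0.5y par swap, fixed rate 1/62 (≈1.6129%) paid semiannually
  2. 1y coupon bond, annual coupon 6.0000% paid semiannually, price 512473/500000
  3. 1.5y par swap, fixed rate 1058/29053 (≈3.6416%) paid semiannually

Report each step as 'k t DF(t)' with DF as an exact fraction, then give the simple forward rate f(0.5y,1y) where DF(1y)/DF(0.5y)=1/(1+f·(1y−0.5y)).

1 1/2 124/125
2 1 4831/5000
3 3/2 9471/10000
f(0.5y,1y) = ((124/125)/(4831/5000) − 1)/(1/2) = 258/4831 ≈ 5.3405%

step 1 [0.5y] swap r/2=1/124: DF=(1 − 1/124·(0))/(1+1/124) = 124/125 ≈ 0.992000
step 2 [1y] bond c/2=3/100: DF=(512473/500000 − 3/100·(0.992000))/(1+3/100) = 4831/5000 ≈ 0.966200
step 3 [1.5y] swap r/2=529/29053: DF=(1 − 529/29053·(0.992000+0.966200))/(1+529/29053) = 9471/10000 ≈ 0.947100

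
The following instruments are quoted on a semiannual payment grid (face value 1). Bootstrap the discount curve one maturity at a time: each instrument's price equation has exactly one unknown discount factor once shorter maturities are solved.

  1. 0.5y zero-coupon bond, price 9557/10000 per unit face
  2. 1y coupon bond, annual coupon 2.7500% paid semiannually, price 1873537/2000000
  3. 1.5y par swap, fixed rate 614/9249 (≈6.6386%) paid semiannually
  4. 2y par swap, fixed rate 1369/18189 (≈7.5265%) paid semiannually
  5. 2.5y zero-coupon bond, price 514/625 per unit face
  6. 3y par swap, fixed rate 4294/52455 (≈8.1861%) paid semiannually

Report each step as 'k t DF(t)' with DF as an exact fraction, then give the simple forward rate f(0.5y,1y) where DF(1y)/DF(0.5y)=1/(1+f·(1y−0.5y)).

1 1/2 9557/10000
2 1 9111/10000
3 3/2 9079/10000
4 2 8631/10000
5 5/2 514/625
6 3 7853/10000
f(0.5y,1y) = ((9557/10000)/(9111/10000) − 1)/(1/2) = 892/9111 ≈ 9.7904%

step 1 [0.5y] zero: DF = P = 9557/10000 ≈ 0.955700
step 2 [1y] bond c/2=11/800: DF=(1873537/2000000 − 11/800·(0.955700))/(1+11/800) = 9111/10000 ≈ 0.911100
step 3 [1.5y] swap r/2=307/9249: DF=(1 − 307/9249·(0.955700+0.911100))/(1+307/9249) = 9079/10000 ≈ 0.907900
step 4 [2y] swap r/2=1369/36378: DF=(1 − 1369/36378·(0.955700+0.911100+0.907900))/(1+1369/36378) = 8631/10000 ≈ 0.863100
step 5 [2.5y] zero: DF = P = 514/625 ≈ 0.822400
step 6 [3y] swap r/2=2147/52455: DF=(1 − 2147/52455·(0.955700+0.911100+0.907900+0.863100+0.822400))/(1+2147/52455) = 7853/10000 ≈ 0.785300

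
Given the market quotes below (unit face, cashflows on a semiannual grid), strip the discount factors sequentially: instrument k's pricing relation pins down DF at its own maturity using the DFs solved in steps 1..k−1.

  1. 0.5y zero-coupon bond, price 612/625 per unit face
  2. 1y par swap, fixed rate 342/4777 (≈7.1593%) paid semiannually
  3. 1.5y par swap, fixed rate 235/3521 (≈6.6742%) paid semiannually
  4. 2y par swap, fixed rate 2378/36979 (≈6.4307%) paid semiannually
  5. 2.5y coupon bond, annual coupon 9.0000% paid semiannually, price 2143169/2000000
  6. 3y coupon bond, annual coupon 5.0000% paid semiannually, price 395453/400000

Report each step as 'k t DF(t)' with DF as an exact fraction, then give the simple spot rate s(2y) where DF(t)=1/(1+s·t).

step 1 [0.5y] zero: DF = P = 612/625 ≈ 0.979200
step 2 [1y] swap r/2=171/4777: DF=(1 − 171/4777·(0.979200))/(1+171/4777) = 2329/2500 ≈ 0.931600
step 3 [1.5y] swap r/2=235/7042: DF=(1 − 235/7042·(0.979200+0.931600))/(1+235/7042) = 453/500 ≈ 0.906000
step 4 [2y] swap r/2=1189/36979: DF=(1 − 1189/36979·(0.979200+0.931600+0.906000))/(1+1189/36979) = 8811/10000 ≈ 0.881100
step 5 [2.5y] bond c/2=9/200: DF=(2143169/2000000 − 9/200·(0.979200+0.931600+0.906000+0.881100))/(1+9/200) = 4331/5000 ≈ 0.866200
step 6 [3y] bond c/2=1/40: DF=(395453/400000 − 1/40·(0.979200+0.931600+0.906000+0.881100+0.866200))/(1+1/40) = 2133/2500 ≈ 0.853200

1 1/2 612/625
2 1 2329/2500
3 3/2 453/500
4 2 8811/10000
5 5/2 4331/5000
6 3 2133/2500
s(2y) = (1/(8811/10000) − 1)/(2) = 1189/17622 ≈ 6.7472%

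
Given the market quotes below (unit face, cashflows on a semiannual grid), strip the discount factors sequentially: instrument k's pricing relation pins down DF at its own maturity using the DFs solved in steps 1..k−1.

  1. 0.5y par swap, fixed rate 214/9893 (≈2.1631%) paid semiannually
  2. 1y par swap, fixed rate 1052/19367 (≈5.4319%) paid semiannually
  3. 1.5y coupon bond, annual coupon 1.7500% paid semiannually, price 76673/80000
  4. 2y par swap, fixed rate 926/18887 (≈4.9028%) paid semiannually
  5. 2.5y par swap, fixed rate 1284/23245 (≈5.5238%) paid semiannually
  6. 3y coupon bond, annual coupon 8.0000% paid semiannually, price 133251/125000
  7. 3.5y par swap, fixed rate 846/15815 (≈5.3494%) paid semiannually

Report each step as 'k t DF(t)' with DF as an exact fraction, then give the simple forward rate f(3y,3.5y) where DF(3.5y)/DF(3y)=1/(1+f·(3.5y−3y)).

step 1 [0.5y] swap r/2=107/9893: DF=(1 − 107/9893·(0))/(1+107/9893) = 9893/10000 ≈ 0.989300
step 2 [1y] swap r/2=526/19367: DF=(1 − 526/19367·(0.989300))/(1+526/19367) = 4737/5000 ≈ 0.947400
step 3 [1.5y] bond c/2=7/800: DF=(76673/80000 − 7/800·(0.989300+0.947400))/(1+7/800) = 9333/10000 ≈ 0.933300
step 4 [2y] swap r/2=463/18887: DF=(1 − 463/18887·(0.989300+0.947400+0.933300))/(1+463/18887) = 4537/5000 ≈ 0.907400
step 5 [2.5y] swap r/2=642/23245: DF=(1 − 642/23245·(0.989300+0.947400+0.933300+0.907400))/(1+642/23245) = 2179/2500 ≈ 0.871600
step 6 [3y] bond c/2=1/25: DF=(133251/125000 − 1/25·(0.989300+0.947400+0.933300+0.907400+0.871600))/(1+1/25) = 4231/5000 ≈ 0.846200
step 7 [3.5y] swap r/2=423/15815: DF=(1 − 423/15815·(0.989300+0.947400+0.933300+0.907400+0.871600+0.846200))/(1+423/15815) = 2077/2500 ≈ 0.830800

1 1/2 9893/10000
2 1 4737/5000
3 3/2 9333/10000
4 2 4537/5000
5 5/2 2179/2500
6 3 4231/5000
7 7/2 2077/2500
f(3y,3.5y) = ((4231/5000)/(2077/2500) − 1)/(1/2) = 77/2077 ≈ 3.7073%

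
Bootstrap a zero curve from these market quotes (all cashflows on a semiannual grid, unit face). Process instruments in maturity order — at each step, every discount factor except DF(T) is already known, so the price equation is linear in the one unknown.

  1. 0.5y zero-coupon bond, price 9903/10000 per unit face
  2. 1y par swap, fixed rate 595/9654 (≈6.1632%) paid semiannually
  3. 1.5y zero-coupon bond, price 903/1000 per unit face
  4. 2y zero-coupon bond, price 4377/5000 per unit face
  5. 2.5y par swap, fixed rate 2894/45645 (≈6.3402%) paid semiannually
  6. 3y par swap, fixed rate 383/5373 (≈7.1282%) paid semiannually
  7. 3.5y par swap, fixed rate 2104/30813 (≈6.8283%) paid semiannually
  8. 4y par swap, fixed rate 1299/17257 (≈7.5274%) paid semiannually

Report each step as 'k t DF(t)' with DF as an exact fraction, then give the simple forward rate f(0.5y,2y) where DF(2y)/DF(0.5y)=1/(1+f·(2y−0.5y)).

step 1 [0.5y] zero: DF = P = 9903/10000 ≈ 0.990300
step 2 [1y] swap r/2=595/19308: DF=(1 − 595/19308·(0.990300))/(1+595/19308) = 1881/2000 ≈ 0.940500
step 3 [1.5y] zero: DF = P = 903/1000 ≈ 0.903000
step 4 [2y] zero: DF = P = 4377/5000 ≈ 0.875400
step 5 [2.5y] swap r/2=1447/45645: DF=(1 − 1447/45645·(0.990300+0.940500+0.903000+0.875400))/(1+1447/45645) = 8553/10000 ≈ 0.855300
step 6 [3y] swap r/2=383/10746: DF=(1 − 383/10746·(0.990300+0.940500+0.903000+0.875400+0.855300))/(1+383/10746) = 1617/2000 ≈ 0.808500
step 7 [3.5y] swap r/2=1052/30813: DF=(1 − 1052/30813·(0.990300+0.940500+0.903000+0.875400+0.855300+0.808500))/(1+1052/30813) = 987/1250 ≈ 0.789600
step 8 [4y] swap r/2=1299/34514: DF=(1 − 1299/34514·(0.990300+0.940500+0.903000+0.875400+0.855300+0.808500+0.789600))/(1+1299/34514) = 3701/5000 ≈ 0.740200

1 1/2 9903/10000
2 1 1881/2000
3 3/2 903/1000
4 2 4377/5000
5 5/2 8553/10000
6 3 1617/2000
7 7/2 987/1250
8 4 3701/5000
f(0.5y,2y) = ((9903/10000)/(4377/5000) − 1)/(3/2) = 383/4377 ≈ 8.7503%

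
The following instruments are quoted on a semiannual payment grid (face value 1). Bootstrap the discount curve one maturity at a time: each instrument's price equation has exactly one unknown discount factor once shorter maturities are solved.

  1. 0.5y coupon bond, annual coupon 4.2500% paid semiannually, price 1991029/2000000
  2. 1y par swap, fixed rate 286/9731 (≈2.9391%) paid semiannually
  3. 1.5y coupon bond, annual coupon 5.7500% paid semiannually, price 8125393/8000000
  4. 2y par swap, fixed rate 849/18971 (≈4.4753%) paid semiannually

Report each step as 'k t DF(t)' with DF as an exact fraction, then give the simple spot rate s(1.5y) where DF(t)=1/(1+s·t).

step 1 [0.5y] bond c/2=17/800: DF=(1991029/2000000 − 17/800·(0))/(1+17/800) = 2437/2500 ≈ 0.974800
step 2 [1y] swap r/2=143/9731: DF=(1 − 143/9731·(0.974800))/(1+143/9731) = 4857/5000 ≈ 0.971400
step 3 [1.5y] bond c/2=23/800: DF=(8125393/8000000 − 23/800·(0.974800+0.971400))/(1+23/800) = 9329/10000 ≈ 0.932900
step 4 [2y] swap r/2=849/37942: DF=(1 − 849/37942·(0.974800+0.971400+0.932900))/(1+849/37942) = 9151/10000 ≈ 0.915100

1 1/2 2437/2500
2 1 4857/5000
3 3/2 9329/10000
4 2 9151/10000
s(1.5y) = (1/(9329/10000) − 1)/(3/2) = 1342/27987 ≈ 4.7951%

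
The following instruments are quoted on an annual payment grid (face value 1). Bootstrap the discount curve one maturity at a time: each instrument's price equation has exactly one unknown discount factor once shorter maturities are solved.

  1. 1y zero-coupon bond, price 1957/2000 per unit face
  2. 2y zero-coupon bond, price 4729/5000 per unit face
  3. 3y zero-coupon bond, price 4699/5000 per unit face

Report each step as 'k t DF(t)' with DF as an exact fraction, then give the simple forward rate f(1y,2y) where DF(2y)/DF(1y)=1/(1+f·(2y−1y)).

step 1 [1y] zero: DF = P = 1957/2000 ≈ 0.978500
step 2 [2y] zero: DF = P = 4729/5000 ≈ 0.945800
step 3 [3y] zero: DF = P = 4699/5000 ≈ 0.939800

1 1 1957/2000
2 2 4729/5000
3 3 4699/5000
f(1y,2y) = ((1957/2000)/(4729/5000) − 1)/(1) = 327/9458 ≈ 3.4574%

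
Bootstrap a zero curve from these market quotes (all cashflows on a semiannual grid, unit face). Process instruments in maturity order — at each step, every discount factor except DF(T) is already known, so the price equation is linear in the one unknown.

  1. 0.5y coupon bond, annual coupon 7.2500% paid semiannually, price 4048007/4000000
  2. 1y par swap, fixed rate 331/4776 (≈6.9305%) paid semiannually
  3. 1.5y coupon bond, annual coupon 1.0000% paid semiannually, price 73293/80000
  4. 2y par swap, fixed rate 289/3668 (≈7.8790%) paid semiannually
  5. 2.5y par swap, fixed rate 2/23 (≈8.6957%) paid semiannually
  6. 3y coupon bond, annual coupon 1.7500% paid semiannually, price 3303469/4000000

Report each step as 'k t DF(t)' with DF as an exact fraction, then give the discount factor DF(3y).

1 1/2 4883/5000
2 1 4669/5000
3 3/2 9021/10000
4 2 1711/2000
5 5/2 1611/2000
6 3 7799/10000
DF(3y) = 7799/10000 ≈ 0.779900

step 1 [0.5y] bond c/2=29/800: DF=(4048007/4000000 − 29/800·(0))/(1+29/800) = 4883/5000 ≈ 0.976600
step 2 [1y] swap r/2=331/9552: DF=(1 − 331/9552·(0.976600))/(1+331/9552) = 4669/5000 ≈ 0.933800
step 3 [1.5y] bond c/2=1/200: DF=(73293/80000 − 1/200·(0.976600+0.933800))/(1+1/200) = 9021/10000 ≈ 0.902100
step 4 [2y] swap r/2=289/7336: DF=(1 − 289/7336·(0.976600+0.933800+0.902100))/(1+289/7336) = 1711/2000 ≈ 0.855500
step 5 [2.5y] swap r/2=1/23: DF=(1 − 1/23·(0.976600+0.933800+0.902100+0.855500))/(1+1/23) = 1611/2000 ≈ 0.805500
step 6 [3y] bond c/2=7/800: DF=(3303469/4000000 − 7/800·(0.976600+0.933800+0.902100+0.855500+0.805500))/(1+7/800) = 7799/10000 ≈ 0.779900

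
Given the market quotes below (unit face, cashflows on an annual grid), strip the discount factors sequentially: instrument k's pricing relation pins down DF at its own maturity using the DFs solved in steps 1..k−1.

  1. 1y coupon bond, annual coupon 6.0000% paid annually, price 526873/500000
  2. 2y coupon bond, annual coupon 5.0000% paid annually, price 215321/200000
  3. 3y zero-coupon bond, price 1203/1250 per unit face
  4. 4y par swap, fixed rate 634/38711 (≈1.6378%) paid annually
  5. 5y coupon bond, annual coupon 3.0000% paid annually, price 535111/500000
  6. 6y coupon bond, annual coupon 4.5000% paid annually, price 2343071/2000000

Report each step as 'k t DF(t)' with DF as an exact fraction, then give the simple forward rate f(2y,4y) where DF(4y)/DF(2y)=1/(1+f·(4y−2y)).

1 1 9941/10000
2 2 489/500
3 3 1203/1250
4 4 4683/5000
5 5 9263/10000
6 6 1829/2000
f(2y,4y) = ((489/500)/(4683/5000) − 1)/(2) = 69/3122 ≈ 2.2101%

step 1 [1y] bond c/1=3/50: DF=(526873/500000 − 3/50·(0))/(1+3/50) = 9941/10000 ≈ 0.994100
step 2 [2y] bond c/1=1/20: DF=(215321/200000 − 1/20·(0.994100))/(1+1/20) = 489/500 ≈ 0.978000
step 3 [3y] zero: DF = P = 1203/1250 ≈ 0.962400
step 4 [4y] swap r/1=634/38711: DF=(1 − 634/38711·(0.994100+0.978000+0.962400))/(1+634/38711) = 4683/5000 ≈ 0.936600
step 5 [5y] bond c/1=3/100: DF=(535111/500000 − 3/100·(0.994100+0.978000+0.962400+0.936600))/(1+3/100) = 9263/10000 ≈ 0.926300
step 6 [6y] bond c/1=9/200: DF=(2343071/2000000 − 9/200·(0.994100+0.978000+0.962400+0.936600+0.926300))/(1+9/200) = 1829/2000 ≈ 0.914500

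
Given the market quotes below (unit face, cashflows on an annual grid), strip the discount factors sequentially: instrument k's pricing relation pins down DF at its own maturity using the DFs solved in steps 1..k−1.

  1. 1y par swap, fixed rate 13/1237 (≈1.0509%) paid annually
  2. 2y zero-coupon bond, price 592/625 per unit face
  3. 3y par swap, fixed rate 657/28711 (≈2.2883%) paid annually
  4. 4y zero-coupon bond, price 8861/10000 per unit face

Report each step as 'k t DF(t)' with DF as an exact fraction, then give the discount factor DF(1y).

1 1 1237/1250
2 2 592/625
3 3 9343/10000
4 4 8861/10000
DF(1y) = 1237/1250 ≈ 0.989600

step 1 [1y] swap r/1=13/1237: DF=(1 − 13/1237·(0))/(1+13/1237) = 1237/1250 ≈ 0.989600
step 2 [2y] zero: DF = P = 592/625 ≈ 0.947200
step 3 [3y] swap r/1=657/28711: DF=(1 − 657/28711·(0.989600+0.947200))/(1+657/28711) = 9343/10000 ≈ 0.934300
step 4 [4y] zero: DF = P = 8861/10000 ≈ 0.886100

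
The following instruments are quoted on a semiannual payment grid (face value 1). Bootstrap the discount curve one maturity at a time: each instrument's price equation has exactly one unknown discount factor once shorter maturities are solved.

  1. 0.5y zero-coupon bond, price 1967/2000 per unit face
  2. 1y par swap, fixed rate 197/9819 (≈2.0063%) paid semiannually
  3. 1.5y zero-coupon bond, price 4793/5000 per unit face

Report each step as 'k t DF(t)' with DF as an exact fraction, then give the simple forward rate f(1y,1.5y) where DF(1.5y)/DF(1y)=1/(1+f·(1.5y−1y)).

step 1 [0.5y] zero: DF = P = 1967/2000 ≈ 0.983500
step 2 [1y] swap r/2=197/19638: DF=(1 − 197/19638·(0.983500))/(1+197/19638) = 9803/10000 ≈ 0.980300
step 3 [1.5y] zero: DF = P = 4793/5000 ≈ 0.958600

1 1/2 1967/2000
2 1 9803/10000
3 3/2 4793/5000
f(1y,1.5y) = ((9803/10000)/(4793/5000) − 1)/(1/2) = 217/4793 ≈ 4.5274%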